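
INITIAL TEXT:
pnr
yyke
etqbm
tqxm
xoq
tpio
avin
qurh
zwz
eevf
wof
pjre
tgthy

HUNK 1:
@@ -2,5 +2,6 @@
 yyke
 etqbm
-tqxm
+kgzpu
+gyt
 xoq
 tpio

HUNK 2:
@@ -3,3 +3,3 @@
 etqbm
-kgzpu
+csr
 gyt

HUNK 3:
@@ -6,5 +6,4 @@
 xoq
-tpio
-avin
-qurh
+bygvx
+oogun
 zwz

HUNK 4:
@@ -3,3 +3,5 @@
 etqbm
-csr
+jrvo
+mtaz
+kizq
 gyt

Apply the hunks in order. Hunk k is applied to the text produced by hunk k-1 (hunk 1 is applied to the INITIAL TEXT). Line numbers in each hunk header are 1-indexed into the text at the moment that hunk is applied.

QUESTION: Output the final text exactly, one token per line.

Hunk 1: at line 2 remove [tqxm] add [kgzpu,gyt] -> 14 lines: pnr yyke etqbm kgzpu gyt xoq tpio avin qurh zwz eevf wof pjre tgthy
Hunk 2: at line 3 remove [kgzpu] add [csr] -> 14 lines: pnr yyke etqbm csr gyt xoq tpio avin qurh zwz eevf wof pjre tgthy
Hunk 3: at line 6 remove [tpio,avin,qurh] add [bygvx,oogun] -> 13 lines: pnr yyke etqbm csr gyt xoq bygvx oogun zwz eevf wof pjre tgthy
Hunk 4: at line 3 remove [csr] add [jrvo,mtaz,kizq] -> 15 lines: pnr yyke etqbm jrvo mtaz kizq gyt xoq bygvx oogun zwz eevf wof pjre tgthy

Answer: pnr
yyke
etqbm
jrvo
mtaz
kizq
gyt
xoq
bygvx
oogun
zwz
eevf
wof
pjre
tgthy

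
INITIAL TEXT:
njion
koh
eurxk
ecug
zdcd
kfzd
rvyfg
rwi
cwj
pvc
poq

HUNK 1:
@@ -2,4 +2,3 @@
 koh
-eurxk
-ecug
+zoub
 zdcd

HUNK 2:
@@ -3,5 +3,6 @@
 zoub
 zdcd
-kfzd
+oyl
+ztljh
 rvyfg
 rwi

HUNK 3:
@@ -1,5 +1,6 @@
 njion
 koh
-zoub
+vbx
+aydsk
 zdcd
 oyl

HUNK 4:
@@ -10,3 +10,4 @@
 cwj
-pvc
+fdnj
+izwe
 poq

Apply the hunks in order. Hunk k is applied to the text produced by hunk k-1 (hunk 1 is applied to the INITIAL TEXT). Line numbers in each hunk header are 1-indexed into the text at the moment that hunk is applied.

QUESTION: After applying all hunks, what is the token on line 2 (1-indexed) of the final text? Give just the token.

Hunk 1: at line 2 remove [eurxk,ecug] add [zoub] -> 10 lines: njion koh zoub zdcd kfzd rvyfg rwi cwj pvc poq
Hunk 2: at line 3 remove [kfzd] add [oyl,ztljh] -> 11 lines: njion koh zoub zdcd oyl ztljh rvyfg rwi cwj pvc poq
Hunk 3: at line 1 remove [zoub] add [vbx,aydsk] -> 12 lines: njion koh vbx aydsk zdcd oyl ztljh rvyfg rwi cwj pvc poq
Hunk 4: at line 10 remove [pvc] add [fdnj,izwe] -> 13 lines: njion koh vbx aydsk zdcd oyl ztljh rvyfg rwi cwj fdnj izwe poq
Final line 2: koh

Answer: koh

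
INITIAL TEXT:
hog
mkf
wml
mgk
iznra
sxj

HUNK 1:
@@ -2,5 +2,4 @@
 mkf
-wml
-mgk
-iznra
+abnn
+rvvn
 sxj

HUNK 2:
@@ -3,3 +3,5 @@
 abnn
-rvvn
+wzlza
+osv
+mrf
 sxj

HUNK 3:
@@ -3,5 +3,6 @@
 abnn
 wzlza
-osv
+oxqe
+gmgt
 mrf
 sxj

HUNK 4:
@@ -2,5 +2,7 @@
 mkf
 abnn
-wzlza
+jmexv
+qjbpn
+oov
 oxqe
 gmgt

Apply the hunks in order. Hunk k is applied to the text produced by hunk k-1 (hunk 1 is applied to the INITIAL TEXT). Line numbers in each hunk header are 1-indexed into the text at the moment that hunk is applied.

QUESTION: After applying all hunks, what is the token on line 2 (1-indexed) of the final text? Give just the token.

Hunk 1: at line 2 remove [wml,mgk,iznra] add [abnn,rvvn] -> 5 lines: hog mkf abnn rvvn sxj
Hunk 2: at line 3 remove [rvvn] add [wzlza,osv,mrf] -> 7 lines: hog mkf abnn wzlza osv mrf sxj
Hunk 3: at line 3 remove [osv] add [oxqe,gmgt] -> 8 lines: hog mkf abnn wzlza oxqe gmgt mrf sxj
Hunk 4: at line 2 remove [wzlza] add [jmexv,qjbpn,oov] -> 10 lines: hog mkf abnn jmexv qjbpn oov oxqe gmgt mrf sxj
Final line 2: mkf

Answer: mkf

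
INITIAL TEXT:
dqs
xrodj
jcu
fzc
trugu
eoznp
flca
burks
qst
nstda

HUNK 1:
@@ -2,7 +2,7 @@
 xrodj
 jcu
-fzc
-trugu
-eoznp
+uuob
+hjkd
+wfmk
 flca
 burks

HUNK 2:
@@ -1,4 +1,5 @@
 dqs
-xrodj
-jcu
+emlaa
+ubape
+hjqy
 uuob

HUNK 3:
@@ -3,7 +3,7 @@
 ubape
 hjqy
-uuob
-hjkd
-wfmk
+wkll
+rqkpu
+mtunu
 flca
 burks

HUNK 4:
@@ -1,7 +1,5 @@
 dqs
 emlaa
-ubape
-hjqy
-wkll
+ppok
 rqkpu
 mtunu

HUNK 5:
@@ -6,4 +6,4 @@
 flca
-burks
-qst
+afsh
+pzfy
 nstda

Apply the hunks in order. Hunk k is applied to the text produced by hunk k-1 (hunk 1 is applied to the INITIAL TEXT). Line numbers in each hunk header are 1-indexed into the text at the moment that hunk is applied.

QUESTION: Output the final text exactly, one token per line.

Answer: dqs
emlaa
ppok
rqkpu
mtunu
flca
afsh
pzfy
nstda

Derivation:
Hunk 1: at line 2 remove [fzc,trugu,eoznp] add [uuob,hjkd,wfmk] -> 10 lines: dqs xrodj jcu uuob hjkd wfmk flca burks qst nstda
Hunk 2: at line 1 remove [xrodj,jcu] add [emlaa,ubape,hjqy] -> 11 lines: dqs emlaa ubape hjqy uuob hjkd wfmk flca burks qst nstda
Hunk 3: at line 3 remove [uuob,hjkd,wfmk] add [wkll,rqkpu,mtunu] -> 11 lines: dqs emlaa ubape hjqy wkll rqkpu mtunu flca burks qst nstda
Hunk 4: at line 1 remove [ubape,hjqy,wkll] add [ppok] -> 9 lines: dqs emlaa ppok rqkpu mtunu flca burks qst nstda
Hunk 5: at line 6 remove [burks,qst] add [afsh,pzfy] -> 9 lines: dqs emlaa ppok rqkpu mtunu flca afsh pzfy nstda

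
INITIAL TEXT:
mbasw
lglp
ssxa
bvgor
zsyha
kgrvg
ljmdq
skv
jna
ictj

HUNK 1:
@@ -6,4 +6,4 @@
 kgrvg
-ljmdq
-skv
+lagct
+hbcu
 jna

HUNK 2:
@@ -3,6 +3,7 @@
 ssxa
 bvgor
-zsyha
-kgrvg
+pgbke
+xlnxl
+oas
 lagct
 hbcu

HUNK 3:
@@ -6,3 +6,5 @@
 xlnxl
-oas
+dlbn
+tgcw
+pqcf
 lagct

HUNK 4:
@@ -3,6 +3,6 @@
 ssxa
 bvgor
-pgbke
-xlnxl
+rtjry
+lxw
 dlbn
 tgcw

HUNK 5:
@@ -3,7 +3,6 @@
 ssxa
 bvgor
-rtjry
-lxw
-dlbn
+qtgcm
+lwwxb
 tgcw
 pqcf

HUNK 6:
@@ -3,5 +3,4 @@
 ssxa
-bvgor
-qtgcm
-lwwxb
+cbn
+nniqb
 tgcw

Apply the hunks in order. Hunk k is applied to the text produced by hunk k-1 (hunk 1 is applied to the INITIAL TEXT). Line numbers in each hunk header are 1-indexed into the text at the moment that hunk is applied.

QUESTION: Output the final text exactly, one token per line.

Answer: mbasw
lglp
ssxa
cbn
nniqb
tgcw
pqcf
lagct
hbcu
jna
ictj

Derivation:
Hunk 1: at line 6 remove [ljmdq,skv] add [lagct,hbcu] -> 10 lines: mbasw lglp ssxa bvgor zsyha kgrvg lagct hbcu jna ictj
Hunk 2: at line 3 remove [zsyha,kgrvg] add [pgbke,xlnxl,oas] -> 11 lines: mbasw lglp ssxa bvgor pgbke xlnxl oas lagct hbcu jna ictj
Hunk 3: at line 6 remove [oas] add [dlbn,tgcw,pqcf] -> 13 lines: mbasw lglp ssxa bvgor pgbke xlnxl dlbn tgcw pqcf lagct hbcu jna ictj
Hunk 4: at line 3 remove [pgbke,xlnxl] add [rtjry,lxw] -> 13 lines: mbasw lglp ssxa bvgor rtjry lxw dlbn tgcw pqcf lagct hbcu jna ictj
Hunk 5: at line 3 remove [rtjry,lxw,dlbn] add [qtgcm,lwwxb] -> 12 lines: mbasw lglp ssxa bvgor qtgcm lwwxb tgcw pqcf lagct hbcu jna ictj
Hunk 6: at line 3 remove [bvgor,qtgcm,lwwxb] add [cbn,nniqb] -> 11 lines: mbasw lglp ssxa cbn nniqb tgcw pqcf lagct hbcu jna ictj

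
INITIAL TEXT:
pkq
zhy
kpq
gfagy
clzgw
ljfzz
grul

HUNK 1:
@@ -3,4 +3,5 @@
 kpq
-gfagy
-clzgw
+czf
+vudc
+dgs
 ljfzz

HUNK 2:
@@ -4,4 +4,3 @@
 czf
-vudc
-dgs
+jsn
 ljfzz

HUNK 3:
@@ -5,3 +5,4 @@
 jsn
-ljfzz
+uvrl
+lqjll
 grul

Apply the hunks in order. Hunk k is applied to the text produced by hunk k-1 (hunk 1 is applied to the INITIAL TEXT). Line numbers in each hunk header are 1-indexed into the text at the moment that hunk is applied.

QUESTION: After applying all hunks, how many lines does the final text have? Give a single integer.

Answer: 8

Derivation:
Hunk 1: at line 3 remove [gfagy,clzgw] add [czf,vudc,dgs] -> 8 lines: pkq zhy kpq czf vudc dgs ljfzz grul
Hunk 2: at line 4 remove [vudc,dgs] add [jsn] -> 7 lines: pkq zhy kpq czf jsn ljfzz grul
Hunk 3: at line 5 remove [ljfzz] add [uvrl,lqjll] -> 8 lines: pkq zhy kpq czf jsn uvrl lqjll grul
Final line count: 8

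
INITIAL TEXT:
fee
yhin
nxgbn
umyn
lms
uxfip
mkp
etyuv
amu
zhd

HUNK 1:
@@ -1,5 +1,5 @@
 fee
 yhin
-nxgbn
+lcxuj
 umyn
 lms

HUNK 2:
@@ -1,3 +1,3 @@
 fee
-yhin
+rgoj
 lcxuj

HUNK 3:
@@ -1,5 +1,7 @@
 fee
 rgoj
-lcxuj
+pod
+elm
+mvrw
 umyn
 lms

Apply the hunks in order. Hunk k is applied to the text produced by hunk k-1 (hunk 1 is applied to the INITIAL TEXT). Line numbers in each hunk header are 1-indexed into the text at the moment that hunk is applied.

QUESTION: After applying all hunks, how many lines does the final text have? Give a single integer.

Hunk 1: at line 1 remove [nxgbn] add [lcxuj] -> 10 lines: fee yhin lcxuj umyn lms uxfip mkp etyuv amu zhd
Hunk 2: at line 1 remove [yhin] add [rgoj] -> 10 lines: fee rgoj lcxuj umyn lms uxfip mkp etyuv amu zhd
Hunk 3: at line 1 remove [lcxuj] add [pod,elm,mvrw] -> 12 lines: fee rgoj pod elm mvrw umyn lms uxfip mkp etyuv amu zhd
Final line count: 12

Answer: 12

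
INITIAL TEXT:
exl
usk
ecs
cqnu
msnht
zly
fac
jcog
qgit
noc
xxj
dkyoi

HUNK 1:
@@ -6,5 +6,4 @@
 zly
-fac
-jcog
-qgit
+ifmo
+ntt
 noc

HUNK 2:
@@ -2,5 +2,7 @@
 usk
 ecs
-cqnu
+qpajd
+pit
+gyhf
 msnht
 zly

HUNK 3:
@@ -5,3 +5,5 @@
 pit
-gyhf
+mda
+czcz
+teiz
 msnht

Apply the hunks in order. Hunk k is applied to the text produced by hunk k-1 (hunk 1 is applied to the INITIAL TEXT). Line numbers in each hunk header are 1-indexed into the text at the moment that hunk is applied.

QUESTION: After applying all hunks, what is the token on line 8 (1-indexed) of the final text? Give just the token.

Hunk 1: at line 6 remove [fac,jcog,qgit] add [ifmo,ntt] -> 11 lines: exl usk ecs cqnu msnht zly ifmo ntt noc xxj dkyoi
Hunk 2: at line 2 remove [cqnu] add [qpajd,pit,gyhf] -> 13 lines: exl usk ecs qpajd pit gyhf msnht zly ifmo ntt noc xxj dkyoi
Hunk 3: at line 5 remove [gyhf] add [mda,czcz,teiz] -> 15 lines: exl usk ecs qpajd pit mda czcz teiz msnht zly ifmo ntt noc xxj dkyoi
Final line 8: teiz

Answer: teiz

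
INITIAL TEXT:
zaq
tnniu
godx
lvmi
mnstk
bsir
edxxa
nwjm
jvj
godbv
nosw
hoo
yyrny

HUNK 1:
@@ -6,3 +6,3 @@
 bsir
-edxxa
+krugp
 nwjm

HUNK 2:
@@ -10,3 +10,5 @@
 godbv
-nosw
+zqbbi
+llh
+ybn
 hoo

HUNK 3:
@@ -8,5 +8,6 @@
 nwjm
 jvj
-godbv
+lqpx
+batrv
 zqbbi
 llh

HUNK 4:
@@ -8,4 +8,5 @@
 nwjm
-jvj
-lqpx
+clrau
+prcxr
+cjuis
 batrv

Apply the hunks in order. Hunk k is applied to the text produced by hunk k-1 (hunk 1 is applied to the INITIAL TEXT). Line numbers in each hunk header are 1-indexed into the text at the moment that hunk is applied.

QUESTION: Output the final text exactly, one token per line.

Hunk 1: at line 6 remove [edxxa] add [krugp] -> 13 lines: zaq tnniu godx lvmi mnstk bsir krugp nwjm jvj godbv nosw hoo yyrny
Hunk 2: at line 10 remove [nosw] add [zqbbi,llh,ybn] -> 15 lines: zaq tnniu godx lvmi mnstk bsir krugp nwjm jvj godbv zqbbi llh ybn hoo yyrny
Hunk 3: at line 8 remove [godbv] add [lqpx,batrv] -> 16 lines: zaq tnniu godx lvmi mnstk bsir krugp nwjm jvj lqpx batrv zqbbi llh ybn hoo yyrny
Hunk 4: at line 8 remove [jvj,lqpx] add [clrau,prcxr,cjuis] -> 17 lines: zaq tnniu godx lvmi mnstk bsir krugp nwjm clrau prcxr cjuis batrv zqbbi llh ybn hoo yyrny

Answer: zaq
tnniu
godx
lvmi
mnstk
bsir
krugp
nwjm
clrau
prcxr
cjuis
batrv
zqbbi
llh
ybn
hoo
yyrny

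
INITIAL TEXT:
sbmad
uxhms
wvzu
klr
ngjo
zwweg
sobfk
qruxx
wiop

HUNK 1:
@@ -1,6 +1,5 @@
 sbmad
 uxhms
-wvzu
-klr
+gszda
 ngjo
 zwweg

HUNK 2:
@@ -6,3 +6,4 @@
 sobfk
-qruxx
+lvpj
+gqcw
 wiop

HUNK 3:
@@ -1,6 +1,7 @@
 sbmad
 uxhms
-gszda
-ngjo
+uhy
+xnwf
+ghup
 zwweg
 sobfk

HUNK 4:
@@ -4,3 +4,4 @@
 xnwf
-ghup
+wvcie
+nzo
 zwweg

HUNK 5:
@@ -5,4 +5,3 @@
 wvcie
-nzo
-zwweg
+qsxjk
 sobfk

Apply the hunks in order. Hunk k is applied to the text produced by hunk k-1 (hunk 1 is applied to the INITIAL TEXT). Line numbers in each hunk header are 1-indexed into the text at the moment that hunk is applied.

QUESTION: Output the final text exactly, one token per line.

Hunk 1: at line 1 remove [wvzu,klr] add [gszda] -> 8 lines: sbmad uxhms gszda ngjo zwweg sobfk qruxx wiop
Hunk 2: at line 6 remove [qruxx] add [lvpj,gqcw] -> 9 lines: sbmad uxhms gszda ngjo zwweg sobfk lvpj gqcw wiop
Hunk 3: at line 1 remove [gszda,ngjo] add [uhy,xnwf,ghup] -> 10 lines: sbmad uxhms uhy xnwf ghup zwweg sobfk lvpj gqcw wiop
Hunk 4: at line 4 remove [ghup] add [wvcie,nzo] -> 11 lines: sbmad uxhms uhy xnwf wvcie nzo zwweg sobfk lvpj gqcw wiop
Hunk 5: at line 5 remove [nzo,zwweg] add [qsxjk] -> 10 lines: sbmad uxhms uhy xnwf wvcie qsxjk sobfk lvpj gqcw wiop

Answer: sbmad
uxhms
uhy
xnwf
wvcie
qsxjk
sobfk
lvpj
gqcw
wiop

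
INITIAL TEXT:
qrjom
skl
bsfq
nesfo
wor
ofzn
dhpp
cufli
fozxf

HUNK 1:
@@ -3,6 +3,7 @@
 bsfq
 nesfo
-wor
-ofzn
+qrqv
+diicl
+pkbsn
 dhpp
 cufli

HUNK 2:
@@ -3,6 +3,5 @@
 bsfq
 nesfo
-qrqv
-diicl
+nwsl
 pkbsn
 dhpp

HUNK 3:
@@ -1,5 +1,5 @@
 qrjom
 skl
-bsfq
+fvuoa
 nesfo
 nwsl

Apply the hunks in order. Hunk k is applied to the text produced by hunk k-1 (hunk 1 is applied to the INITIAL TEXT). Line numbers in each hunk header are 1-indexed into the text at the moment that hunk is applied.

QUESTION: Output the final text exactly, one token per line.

Hunk 1: at line 3 remove [wor,ofzn] add [qrqv,diicl,pkbsn] -> 10 lines: qrjom skl bsfq nesfo qrqv diicl pkbsn dhpp cufli fozxf
Hunk 2: at line 3 remove [qrqv,diicl] add [nwsl] -> 9 lines: qrjom skl bsfq nesfo nwsl pkbsn dhpp cufli fozxf
Hunk 3: at line 1 remove [bsfq] add [fvuoa] -> 9 lines: qrjom skl fvuoa nesfo nwsl pkbsn dhpp cufli fozxf

Answer: qrjom
skl
fvuoa
nesfo
nwsl
pkbsn
dhpp
cufli
fozxf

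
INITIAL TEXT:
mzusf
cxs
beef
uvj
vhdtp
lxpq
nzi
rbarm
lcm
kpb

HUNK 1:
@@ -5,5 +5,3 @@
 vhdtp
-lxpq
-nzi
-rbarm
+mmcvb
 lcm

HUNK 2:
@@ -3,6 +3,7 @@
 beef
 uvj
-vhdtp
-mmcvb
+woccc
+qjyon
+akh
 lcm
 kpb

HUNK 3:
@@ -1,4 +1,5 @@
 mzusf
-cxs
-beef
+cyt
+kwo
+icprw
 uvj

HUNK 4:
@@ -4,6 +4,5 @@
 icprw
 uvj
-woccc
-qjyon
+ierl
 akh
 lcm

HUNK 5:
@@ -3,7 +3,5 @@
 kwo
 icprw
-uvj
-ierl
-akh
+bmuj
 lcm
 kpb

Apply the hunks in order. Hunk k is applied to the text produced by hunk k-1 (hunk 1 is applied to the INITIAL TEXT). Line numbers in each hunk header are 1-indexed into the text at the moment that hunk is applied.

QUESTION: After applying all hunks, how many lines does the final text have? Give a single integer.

Answer: 7

Derivation:
Hunk 1: at line 5 remove [lxpq,nzi,rbarm] add [mmcvb] -> 8 lines: mzusf cxs beef uvj vhdtp mmcvb lcm kpb
Hunk 2: at line 3 remove [vhdtp,mmcvb] add [woccc,qjyon,akh] -> 9 lines: mzusf cxs beef uvj woccc qjyon akh lcm kpb
Hunk 3: at line 1 remove [cxs,beef] add [cyt,kwo,icprw] -> 10 lines: mzusf cyt kwo icprw uvj woccc qjyon akh lcm kpb
Hunk 4: at line 4 remove [woccc,qjyon] add [ierl] -> 9 lines: mzusf cyt kwo icprw uvj ierl akh lcm kpb
Hunk 5: at line 3 remove [uvj,ierl,akh] add [bmuj] -> 7 lines: mzusf cyt kwo icprw bmuj lcm kpb
Final line count: 7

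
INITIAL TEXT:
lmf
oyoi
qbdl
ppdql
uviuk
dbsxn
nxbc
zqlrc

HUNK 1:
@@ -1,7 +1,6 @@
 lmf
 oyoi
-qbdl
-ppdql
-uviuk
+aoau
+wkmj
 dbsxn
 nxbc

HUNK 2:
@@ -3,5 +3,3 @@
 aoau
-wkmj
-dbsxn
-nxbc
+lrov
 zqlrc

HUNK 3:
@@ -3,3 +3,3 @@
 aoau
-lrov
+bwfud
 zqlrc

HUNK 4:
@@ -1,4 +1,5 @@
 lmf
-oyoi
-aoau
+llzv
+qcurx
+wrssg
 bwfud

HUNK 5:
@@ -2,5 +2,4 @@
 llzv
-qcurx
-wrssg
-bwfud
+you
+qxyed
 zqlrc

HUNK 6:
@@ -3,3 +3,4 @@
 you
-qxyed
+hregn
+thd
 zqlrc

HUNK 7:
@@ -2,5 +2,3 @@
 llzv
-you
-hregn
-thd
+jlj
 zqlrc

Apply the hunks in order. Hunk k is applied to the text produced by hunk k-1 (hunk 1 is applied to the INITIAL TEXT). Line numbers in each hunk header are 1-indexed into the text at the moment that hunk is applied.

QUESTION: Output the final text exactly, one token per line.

Hunk 1: at line 1 remove [qbdl,ppdql,uviuk] add [aoau,wkmj] -> 7 lines: lmf oyoi aoau wkmj dbsxn nxbc zqlrc
Hunk 2: at line 3 remove [wkmj,dbsxn,nxbc] add [lrov] -> 5 lines: lmf oyoi aoau lrov zqlrc
Hunk 3: at line 3 remove [lrov] add [bwfud] -> 5 lines: lmf oyoi aoau bwfud zqlrc
Hunk 4: at line 1 remove [oyoi,aoau] add [llzv,qcurx,wrssg] -> 6 lines: lmf llzv qcurx wrssg bwfud zqlrc
Hunk 5: at line 2 remove [qcurx,wrssg,bwfud] add [you,qxyed] -> 5 lines: lmf llzv you qxyed zqlrc
Hunk 6: at line 3 remove [qxyed] add [hregn,thd] -> 6 lines: lmf llzv you hregn thd zqlrc
Hunk 7: at line 2 remove [you,hregn,thd] add [jlj] -> 4 lines: lmf llzv jlj zqlrc

Answer: lmf
llzv
jlj
zqlrc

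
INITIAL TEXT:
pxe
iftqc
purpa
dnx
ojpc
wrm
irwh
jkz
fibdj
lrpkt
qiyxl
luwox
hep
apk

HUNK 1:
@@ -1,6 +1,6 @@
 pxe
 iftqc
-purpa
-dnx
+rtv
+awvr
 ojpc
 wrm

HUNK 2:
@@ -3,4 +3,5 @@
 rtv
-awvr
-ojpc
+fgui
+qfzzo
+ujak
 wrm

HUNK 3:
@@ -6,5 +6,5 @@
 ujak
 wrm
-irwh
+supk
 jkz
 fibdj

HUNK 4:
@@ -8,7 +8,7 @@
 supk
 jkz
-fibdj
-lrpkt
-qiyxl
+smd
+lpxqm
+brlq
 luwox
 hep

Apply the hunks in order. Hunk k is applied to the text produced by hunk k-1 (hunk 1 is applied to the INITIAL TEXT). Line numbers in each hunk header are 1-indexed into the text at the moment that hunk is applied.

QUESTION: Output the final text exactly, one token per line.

Answer: pxe
iftqc
rtv
fgui
qfzzo
ujak
wrm
supk
jkz
smd
lpxqm
brlq
luwox
hep
apk

Derivation:
Hunk 1: at line 1 remove [purpa,dnx] add [rtv,awvr] -> 14 lines: pxe iftqc rtv awvr ojpc wrm irwh jkz fibdj lrpkt qiyxl luwox hep apk
Hunk 2: at line 3 remove [awvr,ojpc] add [fgui,qfzzo,ujak] -> 15 lines: pxe iftqc rtv fgui qfzzo ujak wrm irwh jkz fibdj lrpkt qiyxl luwox hep apk
Hunk 3: at line 6 remove [irwh] add [supk] -> 15 lines: pxe iftqc rtv fgui qfzzo ujak wrm supk jkz fibdj lrpkt qiyxl luwox hep apk
Hunk 4: at line 8 remove [fibdj,lrpkt,qiyxl] add [smd,lpxqm,brlq] -> 15 lines: pxe iftqc rtv fgui qfzzo ujak wrm supk jkz smd lpxqm brlq luwox hep apk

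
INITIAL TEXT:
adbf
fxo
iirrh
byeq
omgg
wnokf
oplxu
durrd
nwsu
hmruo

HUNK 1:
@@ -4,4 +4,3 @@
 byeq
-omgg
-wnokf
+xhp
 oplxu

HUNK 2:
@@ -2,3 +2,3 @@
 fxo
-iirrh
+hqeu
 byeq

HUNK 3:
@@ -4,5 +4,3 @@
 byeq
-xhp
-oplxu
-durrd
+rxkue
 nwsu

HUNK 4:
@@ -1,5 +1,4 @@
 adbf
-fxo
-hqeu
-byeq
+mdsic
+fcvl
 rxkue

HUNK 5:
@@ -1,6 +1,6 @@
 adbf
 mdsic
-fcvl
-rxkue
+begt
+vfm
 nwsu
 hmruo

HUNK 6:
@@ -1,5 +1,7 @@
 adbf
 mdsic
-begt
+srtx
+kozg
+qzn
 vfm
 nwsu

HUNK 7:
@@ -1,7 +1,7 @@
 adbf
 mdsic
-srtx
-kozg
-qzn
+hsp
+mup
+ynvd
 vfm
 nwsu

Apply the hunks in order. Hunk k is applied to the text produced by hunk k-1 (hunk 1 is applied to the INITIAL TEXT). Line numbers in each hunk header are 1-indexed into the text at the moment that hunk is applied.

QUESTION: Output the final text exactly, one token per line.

Answer: adbf
mdsic
hsp
mup
ynvd
vfm
nwsu
hmruo

Derivation:
Hunk 1: at line 4 remove [omgg,wnokf] add [xhp] -> 9 lines: adbf fxo iirrh byeq xhp oplxu durrd nwsu hmruo
Hunk 2: at line 2 remove [iirrh] add [hqeu] -> 9 lines: adbf fxo hqeu byeq xhp oplxu durrd nwsu hmruo
Hunk 3: at line 4 remove [xhp,oplxu,durrd] add [rxkue] -> 7 lines: adbf fxo hqeu byeq rxkue nwsu hmruo
Hunk 4: at line 1 remove [fxo,hqeu,byeq] add [mdsic,fcvl] -> 6 lines: adbf mdsic fcvl rxkue nwsu hmruo
Hunk 5: at line 1 remove [fcvl,rxkue] add [begt,vfm] -> 6 lines: adbf mdsic begt vfm nwsu hmruo
Hunk 6: at line 1 remove [begt] add [srtx,kozg,qzn] -> 8 lines: adbf mdsic srtx kozg qzn vfm nwsu hmruo
Hunk 7: at line 1 remove [srtx,kozg,qzn] add [hsp,mup,ynvd] -> 8 lines: adbf mdsic hsp mup ynvd vfm nwsu hmruo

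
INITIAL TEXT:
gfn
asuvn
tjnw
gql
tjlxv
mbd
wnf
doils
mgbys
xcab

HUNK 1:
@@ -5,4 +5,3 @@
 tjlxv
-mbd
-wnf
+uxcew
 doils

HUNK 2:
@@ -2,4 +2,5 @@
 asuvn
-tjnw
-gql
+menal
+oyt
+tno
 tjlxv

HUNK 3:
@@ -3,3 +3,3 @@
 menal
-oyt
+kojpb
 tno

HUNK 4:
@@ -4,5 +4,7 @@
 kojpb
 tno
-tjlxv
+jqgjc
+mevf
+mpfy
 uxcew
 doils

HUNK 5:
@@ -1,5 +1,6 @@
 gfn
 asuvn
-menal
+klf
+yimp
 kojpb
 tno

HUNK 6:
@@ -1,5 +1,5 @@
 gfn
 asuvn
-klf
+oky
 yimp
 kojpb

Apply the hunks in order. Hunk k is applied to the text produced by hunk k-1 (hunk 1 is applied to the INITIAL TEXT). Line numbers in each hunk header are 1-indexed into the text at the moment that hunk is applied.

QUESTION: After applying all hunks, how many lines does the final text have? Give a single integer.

Hunk 1: at line 5 remove [mbd,wnf] add [uxcew] -> 9 lines: gfn asuvn tjnw gql tjlxv uxcew doils mgbys xcab
Hunk 2: at line 2 remove [tjnw,gql] add [menal,oyt,tno] -> 10 lines: gfn asuvn menal oyt tno tjlxv uxcew doils mgbys xcab
Hunk 3: at line 3 remove [oyt] add [kojpb] -> 10 lines: gfn asuvn menal kojpb tno tjlxv uxcew doils mgbys xcab
Hunk 4: at line 4 remove [tjlxv] add [jqgjc,mevf,mpfy] -> 12 lines: gfn asuvn menal kojpb tno jqgjc mevf mpfy uxcew doils mgbys xcab
Hunk 5: at line 1 remove [menal] add [klf,yimp] -> 13 lines: gfn asuvn klf yimp kojpb tno jqgjc mevf mpfy uxcew doils mgbys xcab
Hunk 6: at line 1 remove [klf] add [oky] -> 13 lines: gfn asuvn oky yimp kojpb tno jqgjc mevf mpfy uxcew doils mgbys xcab
Final line count: 13

Answer: 13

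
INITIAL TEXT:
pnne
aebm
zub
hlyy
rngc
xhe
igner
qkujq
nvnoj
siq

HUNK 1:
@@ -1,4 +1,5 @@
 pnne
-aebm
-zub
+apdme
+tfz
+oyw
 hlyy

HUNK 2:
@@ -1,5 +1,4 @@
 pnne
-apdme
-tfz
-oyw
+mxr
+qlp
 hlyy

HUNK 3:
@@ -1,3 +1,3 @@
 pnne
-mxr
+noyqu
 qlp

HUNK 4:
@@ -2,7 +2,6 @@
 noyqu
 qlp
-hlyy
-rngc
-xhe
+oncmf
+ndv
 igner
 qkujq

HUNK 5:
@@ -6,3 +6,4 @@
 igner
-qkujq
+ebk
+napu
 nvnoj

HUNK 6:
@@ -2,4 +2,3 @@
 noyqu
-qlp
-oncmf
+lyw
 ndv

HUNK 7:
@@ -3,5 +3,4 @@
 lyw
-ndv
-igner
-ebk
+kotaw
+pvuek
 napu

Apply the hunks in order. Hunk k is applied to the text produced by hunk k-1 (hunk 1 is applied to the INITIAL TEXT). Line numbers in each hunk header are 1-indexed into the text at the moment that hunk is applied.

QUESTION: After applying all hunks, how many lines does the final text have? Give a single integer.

Answer: 8

Derivation:
Hunk 1: at line 1 remove [aebm,zub] add [apdme,tfz,oyw] -> 11 lines: pnne apdme tfz oyw hlyy rngc xhe igner qkujq nvnoj siq
Hunk 2: at line 1 remove [apdme,tfz,oyw] add [mxr,qlp] -> 10 lines: pnne mxr qlp hlyy rngc xhe igner qkujq nvnoj siq
Hunk 3: at line 1 remove [mxr] add [noyqu] -> 10 lines: pnne noyqu qlp hlyy rngc xhe igner qkujq nvnoj siq
Hunk 4: at line 2 remove [hlyy,rngc,xhe] add [oncmf,ndv] -> 9 lines: pnne noyqu qlp oncmf ndv igner qkujq nvnoj siq
Hunk 5: at line 6 remove [qkujq] add [ebk,napu] -> 10 lines: pnne noyqu qlp oncmf ndv igner ebk napu nvnoj siq
Hunk 6: at line 2 remove [qlp,oncmf] add [lyw] -> 9 lines: pnne noyqu lyw ndv igner ebk napu nvnoj siq
Hunk 7: at line 3 remove [ndv,igner,ebk] add [kotaw,pvuek] -> 8 lines: pnne noyqu lyw kotaw pvuek napu nvnoj siq
Final line count: 8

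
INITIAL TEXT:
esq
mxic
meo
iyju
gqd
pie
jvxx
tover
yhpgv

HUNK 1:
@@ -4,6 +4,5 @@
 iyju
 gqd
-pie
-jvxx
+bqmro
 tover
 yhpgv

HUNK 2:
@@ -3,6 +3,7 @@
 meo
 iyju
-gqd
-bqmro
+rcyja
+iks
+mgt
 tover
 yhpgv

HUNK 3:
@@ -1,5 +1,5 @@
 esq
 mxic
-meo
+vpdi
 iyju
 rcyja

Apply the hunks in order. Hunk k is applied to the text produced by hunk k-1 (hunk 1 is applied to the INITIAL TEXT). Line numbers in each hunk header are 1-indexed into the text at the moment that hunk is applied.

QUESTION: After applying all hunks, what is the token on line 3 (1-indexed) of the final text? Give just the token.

Hunk 1: at line 4 remove [pie,jvxx] add [bqmro] -> 8 lines: esq mxic meo iyju gqd bqmro tover yhpgv
Hunk 2: at line 3 remove [gqd,bqmro] add [rcyja,iks,mgt] -> 9 lines: esq mxic meo iyju rcyja iks mgt tover yhpgv
Hunk 3: at line 1 remove [meo] add [vpdi] -> 9 lines: esq mxic vpdi iyju rcyja iks mgt tover yhpgv
Final line 3: vpdi

Answer: vpdi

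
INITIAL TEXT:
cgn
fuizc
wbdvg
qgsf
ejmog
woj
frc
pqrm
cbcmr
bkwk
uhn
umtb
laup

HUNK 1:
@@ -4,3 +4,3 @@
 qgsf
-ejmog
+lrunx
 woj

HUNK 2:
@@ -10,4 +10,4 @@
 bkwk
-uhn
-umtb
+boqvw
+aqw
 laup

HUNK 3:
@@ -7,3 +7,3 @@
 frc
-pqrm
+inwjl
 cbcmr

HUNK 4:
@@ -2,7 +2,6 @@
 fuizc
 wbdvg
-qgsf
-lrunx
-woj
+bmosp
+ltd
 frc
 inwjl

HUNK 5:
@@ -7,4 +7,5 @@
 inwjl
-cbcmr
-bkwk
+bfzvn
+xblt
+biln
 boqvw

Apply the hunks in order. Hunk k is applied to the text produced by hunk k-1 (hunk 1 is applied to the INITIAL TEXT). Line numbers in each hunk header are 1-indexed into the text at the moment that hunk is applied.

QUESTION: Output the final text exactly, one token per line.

Answer: cgn
fuizc
wbdvg
bmosp
ltd
frc
inwjl
bfzvn
xblt
biln
boqvw
aqw
laup

Derivation:
Hunk 1: at line 4 remove [ejmog] add [lrunx] -> 13 lines: cgn fuizc wbdvg qgsf lrunx woj frc pqrm cbcmr bkwk uhn umtb laup
Hunk 2: at line 10 remove [uhn,umtb] add [boqvw,aqw] -> 13 lines: cgn fuizc wbdvg qgsf lrunx woj frc pqrm cbcmr bkwk boqvw aqw laup
Hunk 3: at line 7 remove [pqrm] add [inwjl] -> 13 lines: cgn fuizc wbdvg qgsf lrunx woj frc inwjl cbcmr bkwk boqvw aqw laup
Hunk 4: at line 2 remove [qgsf,lrunx,woj] add [bmosp,ltd] -> 12 lines: cgn fuizc wbdvg bmosp ltd frc inwjl cbcmr bkwk boqvw aqw laup
Hunk 5: at line 7 remove [cbcmr,bkwk] add [bfzvn,xblt,biln] -> 13 lines: cgn fuizc wbdvg bmosp ltd frc inwjl bfzvn xblt biln boqvw aqw laup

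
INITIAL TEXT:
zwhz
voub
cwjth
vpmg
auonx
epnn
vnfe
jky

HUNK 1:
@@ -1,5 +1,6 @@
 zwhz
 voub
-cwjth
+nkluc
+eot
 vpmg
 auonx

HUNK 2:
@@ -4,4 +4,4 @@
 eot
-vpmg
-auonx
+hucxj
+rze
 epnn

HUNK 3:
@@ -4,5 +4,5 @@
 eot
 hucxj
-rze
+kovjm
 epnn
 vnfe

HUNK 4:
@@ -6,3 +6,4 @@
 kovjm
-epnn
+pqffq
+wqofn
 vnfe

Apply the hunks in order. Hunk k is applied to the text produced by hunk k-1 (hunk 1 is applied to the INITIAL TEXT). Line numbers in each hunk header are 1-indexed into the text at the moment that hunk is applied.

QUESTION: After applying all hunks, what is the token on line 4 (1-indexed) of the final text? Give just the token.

Hunk 1: at line 1 remove [cwjth] add [nkluc,eot] -> 9 lines: zwhz voub nkluc eot vpmg auonx epnn vnfe jky
Hunk 2: at line 4 remove [vpmg,auonx] add [hucxj,rze] -> 9 lines: zwhz voub nkluc eot hucxj rze epnn vnfe jky
Hunk 3: at line 4 remove [rze] add [kovjm] -> 9 lines: zwhz voub nkluc eot hucxj kovjm epnn vnfe jky
Hunk 4: at line 6 remove [epnn] add [pqffq,wqofn] -> 10 lines: zwhz voub nkluc eot hucxj kovjm pqffq wqofn vnfe jky
Final line 4: eot

Answer: eot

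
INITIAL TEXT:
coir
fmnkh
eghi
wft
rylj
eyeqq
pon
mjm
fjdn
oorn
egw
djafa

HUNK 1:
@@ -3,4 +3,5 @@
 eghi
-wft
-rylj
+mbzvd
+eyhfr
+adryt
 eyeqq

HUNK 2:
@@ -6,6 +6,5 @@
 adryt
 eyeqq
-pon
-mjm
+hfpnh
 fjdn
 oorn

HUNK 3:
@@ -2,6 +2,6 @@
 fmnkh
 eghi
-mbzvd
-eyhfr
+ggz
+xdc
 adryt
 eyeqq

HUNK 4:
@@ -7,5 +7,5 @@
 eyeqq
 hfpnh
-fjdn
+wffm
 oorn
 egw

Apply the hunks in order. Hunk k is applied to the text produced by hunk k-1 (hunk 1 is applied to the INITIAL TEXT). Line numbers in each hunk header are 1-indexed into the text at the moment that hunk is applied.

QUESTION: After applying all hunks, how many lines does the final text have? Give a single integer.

Hunk 1: at line 3 remove [wft,rylj] add [mbzvd,eyhfr,adryt] -> 13 lines: coir fmnkh eghi mbzvd eyhfr adryt eyeqq pon mjm fjdn oorn egw djafa
Hunk 2: at line 6 remove [pon,mjm] add [hfpnh] -> 12 lines: coir fmnkh eghi mbzvd eyhfr adryt eyeqq hfpnh fjdn oorn egw djafa
Hunk 3: at line 2 remove [mbzvd,eyhfr] add [ggz,xdc] -> 12 lines: coir fmnkh eghi ggz xdc adryt eyeqq hfpnh fjdn oorn egw djafa
Hunk 4: at line 7 remove [fjdn] add [wffm] -> 12 lines: coir fmnkh eghi ggz xdc adryt eyeqq hfpnh wffm oorn egw djafa
Final line count: 12

Answer: 12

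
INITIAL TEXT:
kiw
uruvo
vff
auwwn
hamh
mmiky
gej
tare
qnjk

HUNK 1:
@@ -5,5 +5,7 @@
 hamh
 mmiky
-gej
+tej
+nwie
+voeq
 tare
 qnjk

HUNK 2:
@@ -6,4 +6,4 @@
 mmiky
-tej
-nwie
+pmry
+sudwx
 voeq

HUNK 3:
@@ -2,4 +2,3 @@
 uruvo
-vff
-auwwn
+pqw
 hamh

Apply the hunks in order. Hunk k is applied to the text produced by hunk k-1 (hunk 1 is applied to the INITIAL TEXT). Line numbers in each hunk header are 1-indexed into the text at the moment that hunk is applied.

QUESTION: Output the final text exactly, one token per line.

Answer: kiw
uruvo
pqw
hamh
mmiky
pmry
sudwx
voeq
tare
qnjk

Derivation:
Hunk 1: at line 5 remove [gej] add [tej,nwie,voeq] -> 11 lines: kiw uruvo vff auwwn hamh mmiky tej nwie voeq tare qnjk
Hunk 2: at line 6 remove [tej,nwie] add [pmry,sudwx] -> 11 lines: kiw uruvo vff auwwn hamh mmiky pmry sudwx voeq tare qnjk
Hunk 3: at line 2 remove [vff,auwwn] add [pqw] -> 10 lines: kiw uruvo pqw hamh mmiky pmry sudwx voeq tare qnjk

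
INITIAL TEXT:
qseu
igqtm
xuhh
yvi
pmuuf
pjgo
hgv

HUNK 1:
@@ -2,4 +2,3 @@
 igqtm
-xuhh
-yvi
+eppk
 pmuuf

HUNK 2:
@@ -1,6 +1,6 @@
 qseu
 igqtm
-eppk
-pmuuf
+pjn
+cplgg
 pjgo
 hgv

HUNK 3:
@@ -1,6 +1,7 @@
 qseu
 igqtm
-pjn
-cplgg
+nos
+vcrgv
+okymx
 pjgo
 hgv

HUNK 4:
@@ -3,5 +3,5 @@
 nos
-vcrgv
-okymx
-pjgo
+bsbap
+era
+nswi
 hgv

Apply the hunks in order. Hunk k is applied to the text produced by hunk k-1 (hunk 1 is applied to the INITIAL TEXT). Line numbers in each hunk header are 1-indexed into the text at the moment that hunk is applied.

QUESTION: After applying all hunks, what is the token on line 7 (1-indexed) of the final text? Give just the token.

Answer: hgv

Derivation:
Hunk 1: at line 2 remove [xuhh,yvi] add [eppk] -> 6 lines: qseu igqtm eppk pmuuf pjgo hgv
Hunk 2: at line 1 remove [eppk,pmuuf] add [pjn,cplgg] -> 6 lines: qseu igqtm pjn cplgg pjgo hgv
Hunk 3: at line 1 remove [pjn,cplgg] add [nos,vcrgv,okymx] -> 7 lines: qseu igqtm nos vcrgv okymx pjgo hgv
Hunk 4: at line 3 remove [vcrgv,okymx,pjgo] add [bsbap,era,nswi] -> 7 lines: qseu igqtm nos bsbap era nswi hgv
Final line 7: hgv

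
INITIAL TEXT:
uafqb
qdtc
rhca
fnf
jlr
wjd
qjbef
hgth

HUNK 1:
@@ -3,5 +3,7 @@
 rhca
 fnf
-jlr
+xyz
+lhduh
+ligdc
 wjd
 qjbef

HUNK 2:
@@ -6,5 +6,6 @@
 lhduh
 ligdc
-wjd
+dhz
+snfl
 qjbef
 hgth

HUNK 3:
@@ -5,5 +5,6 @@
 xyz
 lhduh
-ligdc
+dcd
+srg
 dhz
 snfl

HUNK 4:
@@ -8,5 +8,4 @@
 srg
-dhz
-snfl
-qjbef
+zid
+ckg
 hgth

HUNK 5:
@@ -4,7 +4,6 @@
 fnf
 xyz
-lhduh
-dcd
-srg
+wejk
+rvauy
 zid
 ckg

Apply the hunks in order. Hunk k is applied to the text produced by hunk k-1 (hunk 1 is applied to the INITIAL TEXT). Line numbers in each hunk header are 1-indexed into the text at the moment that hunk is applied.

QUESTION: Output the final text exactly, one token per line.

Answer: uafqb
qdtc
rhca
fnf
xyz
wejk
rvauy
zid
ckg
hgth

Derivation:
Hunk 1: at line 3 remove [jlr] add [xyz,lhduh,ligdc] -> 10 lines: uafqb qdtc rhca fnf xyz lhduh ligdc wjd qjbef hgth
Hunk 2: at line 6 remove [wjd] add [dhz,snfl] -> 11 lines: uafqb qdtc rhca fnf xyz lhduh ligdc dhz snfl qjbef hgth
Hunk 3: at line 5 remove [ligdc] add [dcd,srg] -> 12 lines: uafqb qdtc rhca fnf xyz lhduh dcd srg dhz snfl qjbef hgth
Hunk 4: at line 8 remove [dhz,snfl,qjbef] add [zid,ckg] -> 11 lines: uafqb qdtc rhca fnf xyz lhduh dcd srg zid ckg hgth
Hunk 5: at line 4 remove [lhduh,dcd,srg] add [wejk,rvauy] -> 10 lines: uafqb qdtc rhca fnf xyz wejk rvauy zid ckg hgth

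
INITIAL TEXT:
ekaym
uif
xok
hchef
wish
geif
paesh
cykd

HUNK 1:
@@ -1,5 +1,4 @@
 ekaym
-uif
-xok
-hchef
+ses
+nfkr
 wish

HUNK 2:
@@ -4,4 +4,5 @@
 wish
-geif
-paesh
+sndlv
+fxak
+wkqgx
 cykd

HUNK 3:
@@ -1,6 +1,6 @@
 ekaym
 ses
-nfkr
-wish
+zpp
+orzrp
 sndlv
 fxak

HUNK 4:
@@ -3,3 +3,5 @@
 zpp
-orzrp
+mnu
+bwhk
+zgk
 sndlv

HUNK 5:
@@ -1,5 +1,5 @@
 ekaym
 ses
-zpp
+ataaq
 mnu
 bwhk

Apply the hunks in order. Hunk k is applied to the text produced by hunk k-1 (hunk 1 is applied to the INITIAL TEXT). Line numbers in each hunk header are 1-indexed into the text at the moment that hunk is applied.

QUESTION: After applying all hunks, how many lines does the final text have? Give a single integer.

Answer: 10

Derivation:
Hunk 1: at line 1 remove [uif,xok,hchef] add [ses,nfkr] -> 7 lines: ekaym ses nfkr wish geif paesh cykd
Hunk 2: at line 4 remove [geif,paesh] add [sndlv,fxak,wkqgx] -> 8 lines: ekaym ses nfkr wish sndlv fxak wkqgx cykd
Hunk 3: at line 1 remove [nfkr,wish] add [zpp,orzrp] -> 8 lines: ekaym ses zpp orzrp sndlv fxak wkqgx cykd
Hunk 4: at line 3 remove [orzrp] add [mnu,bwhk,zgk] -> 10 lines: ekaym ses zpp mnu bwhk zgk sndlv fxak wkqgx cykd
Hunk 5: at line 1 remove [zpp] add [ataaq] -> 10 lines: ekaym ses ataaq mnu bwhk zgk sndlv fxak wkqgx cykd
Final line count: 10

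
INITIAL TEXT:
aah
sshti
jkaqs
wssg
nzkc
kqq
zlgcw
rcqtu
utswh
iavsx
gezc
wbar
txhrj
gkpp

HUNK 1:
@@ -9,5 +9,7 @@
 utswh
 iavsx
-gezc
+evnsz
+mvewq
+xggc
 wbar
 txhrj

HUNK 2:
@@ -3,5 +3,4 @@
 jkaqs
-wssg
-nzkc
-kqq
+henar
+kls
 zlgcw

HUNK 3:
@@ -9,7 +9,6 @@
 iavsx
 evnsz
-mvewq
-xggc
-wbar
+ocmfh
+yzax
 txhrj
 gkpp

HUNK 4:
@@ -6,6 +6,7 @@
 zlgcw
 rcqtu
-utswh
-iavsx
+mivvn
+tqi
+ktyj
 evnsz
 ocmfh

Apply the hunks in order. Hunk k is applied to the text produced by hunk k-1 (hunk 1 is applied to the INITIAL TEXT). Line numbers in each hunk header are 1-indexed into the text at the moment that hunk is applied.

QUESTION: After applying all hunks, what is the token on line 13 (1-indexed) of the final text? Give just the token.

Hunk 1: at line 9 remove [gezc] add [evnsz,mvewq,xggc] -> 16 lines: aah sshti jkaqs wssg nzkc kqq zlgcw rcqtu utswh iavsx evnsz mvewq xggc wbar txhrj gkpp
Hunk 2: at line 3 remove [wssg,nzkc,kqq] add [henar,kls] -> 15 lines: aah sshti jkaqs henar kls zlgcw rcqtu utswh iavsx evnsz mvewq xggc wbar txhrj gkpp
Hunk 3: at line 9 remove [mvewq,xggc,wbar] add [ocmfh,yzax] -> 14 lines: aah sshti jkaqs henar kls zlgcw rcqtu utswh iavsx evnsz ocmfh yzax txhrj gkpp
Hunk 4: at line 6 remove [utswh,iavsx] add [mivvn,tqi,ktyj] -> 15 lines: aah sshti jkaqs henar kls zlgcw rcqtu mivvn tqi ktyj evnsz ocmfh yzax txhrj gkpp
Final line 13: yzax

Answer: yzax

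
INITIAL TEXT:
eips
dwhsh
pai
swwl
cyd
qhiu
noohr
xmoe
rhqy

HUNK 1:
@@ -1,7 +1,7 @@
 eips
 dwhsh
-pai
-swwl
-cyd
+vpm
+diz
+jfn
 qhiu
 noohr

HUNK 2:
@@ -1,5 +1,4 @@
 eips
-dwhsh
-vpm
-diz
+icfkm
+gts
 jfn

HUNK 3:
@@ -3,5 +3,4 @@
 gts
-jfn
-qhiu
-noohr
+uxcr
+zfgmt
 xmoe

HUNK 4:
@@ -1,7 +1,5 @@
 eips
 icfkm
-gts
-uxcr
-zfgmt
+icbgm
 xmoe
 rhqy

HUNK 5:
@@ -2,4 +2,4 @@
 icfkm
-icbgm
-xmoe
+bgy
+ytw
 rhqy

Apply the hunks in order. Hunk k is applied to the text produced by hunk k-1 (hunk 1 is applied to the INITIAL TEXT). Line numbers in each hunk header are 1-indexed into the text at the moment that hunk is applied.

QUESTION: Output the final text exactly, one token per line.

Answer: eips
icfkm
bgy
ytw
rhqy

Derivation:
Hunk 1: at line 1 remove [pai,swwl,cyd] add [vpm,diz,jfn] -> 9 lines: eips dwhsh vpm diz jfn qhiu noohr xmoe rhqy
Hunk 2: at line 1 remove [dwhsh,vpm,diz] add [icfkm,gts] -> 8 lines: eips icfkm gts jfn qhiu noohr xmoe rhqy
Hunk 3: at line 3 remove [jfn,qhiu,noohr] add [uxcr,zfgmt] -> 7 lines: eips icfkm gts uxcr zfgmt xmoe rhqy
Hunk 4: at line 1 remove [gts,uxcr,zfgmt] add [icbgm] -> 5 lines: eips icfkm icbgm xmoe rhqy
Hunk 5: at line 2 remove [icbgm,xmoe] add [bgy,ytw] -> 5 lines: eips icfkm bgy ytw rhqy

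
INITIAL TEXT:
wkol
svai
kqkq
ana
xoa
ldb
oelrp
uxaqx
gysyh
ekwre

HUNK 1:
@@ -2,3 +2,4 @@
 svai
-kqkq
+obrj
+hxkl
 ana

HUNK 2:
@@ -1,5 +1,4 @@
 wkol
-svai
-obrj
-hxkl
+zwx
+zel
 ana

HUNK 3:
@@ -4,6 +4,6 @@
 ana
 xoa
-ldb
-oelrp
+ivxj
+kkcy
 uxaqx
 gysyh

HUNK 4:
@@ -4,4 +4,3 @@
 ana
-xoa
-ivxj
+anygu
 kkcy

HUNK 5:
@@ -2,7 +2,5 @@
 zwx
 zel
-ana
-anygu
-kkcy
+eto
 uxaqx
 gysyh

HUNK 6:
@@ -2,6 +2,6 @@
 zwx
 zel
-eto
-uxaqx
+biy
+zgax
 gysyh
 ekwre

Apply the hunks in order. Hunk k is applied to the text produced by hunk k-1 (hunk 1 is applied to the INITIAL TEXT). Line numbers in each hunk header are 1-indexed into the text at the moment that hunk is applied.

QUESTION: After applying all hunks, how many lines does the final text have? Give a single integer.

Hunk 1: at line 2 remove [kqkq] add [obrj,hxkl] -> 11 lines: wkol svai obrj hxkl ana xoa ldb oelrp uxaqx gysyh ekwre
Hunk 2: at line 1 remove [svai,obrj,hxkl] add [zwx,zel] -> 10 lines: wkol zwx zel ana xoa ldb oelrp uxaqx gysyh ekwre
Hunk 3: at line 4 remove [ldb,oelrp] add [ivxj,kkcy] -> 10 lines: wkol zwx zel ana xoa ivxj kkcy uxaqx gysyh ekwre
Hunk 4: at line 4 remove [xoa,ivxj] add [anygu] -> 9 lines: wkol zwx zel ana anygu kkcy uxaqx gysyh ekwre
Hunk 5: at line 2 remove [ana,anygu,kkcy] add [eto] -> 7 lines: wkol zwx zel eto uxaqx gysyh ekwre
Hunk 6: at line 2 remove [eto,uxaqx] add [biy,zgax] -> 7 lines: wkol zwx zel biy zgax gysyh ekwre
Final line count: 7

Answer: 7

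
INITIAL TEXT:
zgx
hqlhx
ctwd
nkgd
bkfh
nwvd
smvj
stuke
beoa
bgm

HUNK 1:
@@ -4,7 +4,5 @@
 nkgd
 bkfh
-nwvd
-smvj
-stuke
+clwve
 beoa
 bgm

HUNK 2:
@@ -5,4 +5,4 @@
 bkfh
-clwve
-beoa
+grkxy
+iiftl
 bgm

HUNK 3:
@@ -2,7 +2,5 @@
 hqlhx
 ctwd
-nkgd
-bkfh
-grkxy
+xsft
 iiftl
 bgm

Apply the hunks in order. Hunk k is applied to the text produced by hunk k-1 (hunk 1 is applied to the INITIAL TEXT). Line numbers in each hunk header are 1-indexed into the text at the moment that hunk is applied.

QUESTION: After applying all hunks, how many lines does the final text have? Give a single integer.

Answer: 6

Derivation:
Hunk 1: at line 4 remove [nwvd,smvj,stuke] add [clwve] -> 8 lines: zgx hqlhx ctwd nkgd bkfh clwve beoa bgm
Hunk 2: at line 5 remove [clwve,beoa] add [grkxy,iiftl] -> 8 lines: zgx hqlhx ctwd nkgd bkfh grkxy iiftl bgm
Hunk 3: at line 2 remove [nkgd,bkfh,grkxy] add [xsft] -> 6 lines: zgx hqlhx ctwd xsft iiftl bgm
Final line count: 6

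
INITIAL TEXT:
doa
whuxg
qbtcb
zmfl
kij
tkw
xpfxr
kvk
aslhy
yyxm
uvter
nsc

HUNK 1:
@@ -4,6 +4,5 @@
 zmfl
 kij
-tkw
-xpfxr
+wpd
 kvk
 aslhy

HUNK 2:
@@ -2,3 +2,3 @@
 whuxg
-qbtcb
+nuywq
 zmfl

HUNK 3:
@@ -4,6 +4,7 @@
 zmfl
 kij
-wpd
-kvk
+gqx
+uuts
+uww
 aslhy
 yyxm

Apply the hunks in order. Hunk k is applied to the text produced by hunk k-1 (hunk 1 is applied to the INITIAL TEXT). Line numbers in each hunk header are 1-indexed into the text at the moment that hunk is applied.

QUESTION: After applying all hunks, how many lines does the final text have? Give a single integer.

Answer: 12

Derivation:
Hunk 1: at line 4 remove [tkw,xpfxr] add [wpd] -> 11 lines: doa whuxg qbtcb zmfl kij wpd kvk aslhy yyxm uvter nsc
Hunk 2: at line 2 remove [qbtcb] add [nuywq] -> 11 lines: doa whuxg nuywq zmfl kij wpd kvk aslhy yyxm uvter nsc
Hunk 3: at line 4 remove [wpd,kvk] add [gqx,uuts,uww] -> 12 lines: doa whuxg nuywq zmfl kij gqx uuts uww aslhy yyxm uvter nsc
Final line count: 12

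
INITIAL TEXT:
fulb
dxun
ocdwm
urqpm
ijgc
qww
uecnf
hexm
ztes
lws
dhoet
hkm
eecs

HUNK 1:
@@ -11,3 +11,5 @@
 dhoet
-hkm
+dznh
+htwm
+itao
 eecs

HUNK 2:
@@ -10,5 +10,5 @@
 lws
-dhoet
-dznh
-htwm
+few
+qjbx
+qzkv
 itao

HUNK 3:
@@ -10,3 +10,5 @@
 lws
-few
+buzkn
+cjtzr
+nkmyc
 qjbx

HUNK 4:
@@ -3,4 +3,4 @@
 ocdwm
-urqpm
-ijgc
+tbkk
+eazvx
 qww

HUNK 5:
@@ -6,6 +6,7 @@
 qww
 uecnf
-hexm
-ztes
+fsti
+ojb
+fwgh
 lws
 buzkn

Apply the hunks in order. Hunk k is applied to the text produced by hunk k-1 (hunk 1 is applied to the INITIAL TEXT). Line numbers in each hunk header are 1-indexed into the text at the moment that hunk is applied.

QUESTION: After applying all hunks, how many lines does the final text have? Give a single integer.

Hunk 1: at line 11 remove [hkm] add [dznh,htwm,itao] -> 15 lines: fulb dxun ocdwm urqpm ijgc qww uecnf hexm ztes lws dhoet dznh htwm itao eecs
Hunk 2: at line 10 remove [dhoet,dznh,htwm] add [few,qjbx,qzkv] -> 15 lines: fulb dxun ocdwm urqpm ijgc qww uecnf hexm ztes lws few qjbx qzkv itao eecs
Hunk 3: at line 10 remove [few] add [buzkn,cjtzr,nkmyc] -> 17 lines: fulb dxun ocdwm urqpm ijgc qww uecnf hexm ztes lws buzkn cjtzr nkmyc qjbx qzkv itao eecs
Hunk 4: at line 3 remove [urqpm,ijgc] add [tbkk,eazvx] -> 17 lines: fulb dxun ocdwm tbkk eazvx qww uecnf hexm ztes lws buzkn cjtzr nkmyc qjbx qzkv itao eecs
Hunk 5: at line 6 remove [hexm,ztes] add [fsti,ojb,fwgh] -> 18 lines: fulb dxun ocdwm tbkk eazvx qww uecnf fsti ojb fwgh lws buzkn cjtzr nkmyc qjbx qzkv itao eecs
Final line count: 18

Answer: 18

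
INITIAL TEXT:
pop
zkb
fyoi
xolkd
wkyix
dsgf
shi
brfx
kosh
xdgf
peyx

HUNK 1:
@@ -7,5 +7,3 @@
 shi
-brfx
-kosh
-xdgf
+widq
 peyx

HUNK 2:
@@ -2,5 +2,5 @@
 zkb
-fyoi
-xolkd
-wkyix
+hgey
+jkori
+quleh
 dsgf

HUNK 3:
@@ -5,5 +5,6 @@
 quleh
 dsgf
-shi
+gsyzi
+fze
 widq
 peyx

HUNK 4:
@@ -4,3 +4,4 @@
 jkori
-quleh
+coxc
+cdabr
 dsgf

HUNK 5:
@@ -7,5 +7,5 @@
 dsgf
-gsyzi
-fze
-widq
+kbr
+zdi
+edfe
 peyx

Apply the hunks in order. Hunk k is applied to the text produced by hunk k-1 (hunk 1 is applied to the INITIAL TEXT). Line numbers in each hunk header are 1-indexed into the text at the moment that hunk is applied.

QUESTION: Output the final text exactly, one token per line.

Answer: pop
zkb
hgey
jkori
coxc
cdabr
dsgf
kbr
zdi
edfe
peyx

Derivation:
Hunk 1: at line 7 remove [brfx,kosh,xdgf] add [widq] -> 9 lines: pop zkb fyoi xolkd wkyix dsgf shi widq peyx
Hunk 2: at line 2 remove [fyoi,xolkd,wkyix] add [hgey,jkori,quleh] -> 9 lines: pop zkb hgey jkori quleh dsgf shi widq peyx
Hunk 3: at line 5 remove [shi] add [gsyzi,fze] -> 10 lines: pop zkb hgey jkori quleh dsgf gsyzi fze widq peyx
Hunk 4: at line 4 remove [quleh] add [coxc,cdabr] -> 11 lines: pop zkb hgey jkori coxc cdabr dsgf gsyzi fze widq peyx
Hunk 5: at line 7 remove [gsyzi,fze,widq] add [kbr,zdi,edfe] -> 11 lines: pop zkb hgey jkori coxc cdabr dsgf kbr zdi edfe peyx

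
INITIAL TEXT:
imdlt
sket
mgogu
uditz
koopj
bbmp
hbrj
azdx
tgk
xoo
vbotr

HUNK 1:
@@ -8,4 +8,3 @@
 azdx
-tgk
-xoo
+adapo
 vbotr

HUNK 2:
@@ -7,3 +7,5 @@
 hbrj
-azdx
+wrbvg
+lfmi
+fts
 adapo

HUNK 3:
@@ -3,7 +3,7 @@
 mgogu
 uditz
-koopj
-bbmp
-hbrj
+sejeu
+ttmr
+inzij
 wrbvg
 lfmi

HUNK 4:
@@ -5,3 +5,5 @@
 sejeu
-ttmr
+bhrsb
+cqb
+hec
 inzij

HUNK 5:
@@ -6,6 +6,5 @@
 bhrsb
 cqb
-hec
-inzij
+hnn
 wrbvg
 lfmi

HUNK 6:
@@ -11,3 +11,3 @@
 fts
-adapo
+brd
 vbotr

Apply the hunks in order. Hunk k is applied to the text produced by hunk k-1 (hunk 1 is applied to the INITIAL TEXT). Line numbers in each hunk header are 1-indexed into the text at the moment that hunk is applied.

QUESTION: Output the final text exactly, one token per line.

Hunk 1: at line 8 remove [tgk,xoo] add [adapo] -> 10 lines: imdlt sket mgogu uditz koopj bbmp hbrj azdx adapo vbotr
Hunk 2: at line 7 remove [azdx] add [wrbvg,lfmi,fts] -> 12 lines: imdlt sket mgogu uditz koopj bbmp hbrj wrbvg lfmi fts adapo vbotr
Hunk 3: at line 3 remove [koopj,bbmp,hbrj] add [sejeu,ttmr,inzij] -> 12 lines: imdlt sket mgogu uditz sejeu ttmr inzij wrbvg lfmi fts adapo vbotr
Hunk 4: at line 5 remove [ttmr] add [bhrsb,cqb,hec] -> 14 lines: imdlt sket mgogu uditz sejeu bhrsb cqb hec inzij wrbvg lfmi fts adapo vbotr
Hunk 5: at line 6 remove [hec,inzij] add [hnn] -> 13 lines: imdlt sket mgogu uditz sejeu bhrsb cqb hnn wrbvg lfmi fts adapo vbotr
Hunk 6: at line 11 remove [adapo] add [brd] -> 13 lines: imdlt sket mgogu uditz sejeu bhrsb cqb hnn wrbvg lfmi fts brd vbotr

Answer: imdlt
sket
mgogu
uditz
sejeu
bhrsb
cqb
hnn
wrbvg
lfmi
fts
brd
vbotr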